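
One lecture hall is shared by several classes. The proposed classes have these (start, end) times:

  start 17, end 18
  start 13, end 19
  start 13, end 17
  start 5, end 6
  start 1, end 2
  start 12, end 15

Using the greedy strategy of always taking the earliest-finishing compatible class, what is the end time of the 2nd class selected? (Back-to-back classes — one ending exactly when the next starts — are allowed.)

By end time: (1,2), (5,6), (12,15), (13,17), (17,18), (13,19).
Pick (1,2); next start ≥ 2 → (5,6); next start ≥ 6 → (12,15); next start ≥ 15 → (17,18).
Selected: (1,2) (5,6) (12,15) (17,18)

6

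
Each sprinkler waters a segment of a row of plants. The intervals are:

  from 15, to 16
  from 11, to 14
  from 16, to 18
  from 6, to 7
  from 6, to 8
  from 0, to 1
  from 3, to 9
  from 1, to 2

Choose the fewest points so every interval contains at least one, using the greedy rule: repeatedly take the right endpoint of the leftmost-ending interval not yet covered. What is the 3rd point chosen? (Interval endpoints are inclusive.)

Process intervals by earliest right end; each time one isn't hit yet, stab at its right endpoint.
By right end: [0,1]  [1,2]  [6,7]  [6,8]  [3,9]  [11,14]  [15,16]  [16,18]
[0,1] uncovered → point at 1; [6,7] uncovered → point at 7; [11,14] uncovered → point at 14; [15,16] uncovered → point at 16.
Points: 1, 7, 14, 16 (4 total).

14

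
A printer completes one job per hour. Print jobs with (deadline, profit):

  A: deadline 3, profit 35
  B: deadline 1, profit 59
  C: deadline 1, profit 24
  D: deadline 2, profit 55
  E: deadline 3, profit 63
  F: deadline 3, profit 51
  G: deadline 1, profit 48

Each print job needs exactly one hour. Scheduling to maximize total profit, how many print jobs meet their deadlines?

By profit: E(d3,63), B(d1,59), D(d2,55), F(d3,51), G(d1,48), A(d3,35), C(d1,24)
E→slot 3; B→slot 1; D→slot 2; F skipped; G skipped; A skipped; C skipped.
3 of 7 scheduled.

3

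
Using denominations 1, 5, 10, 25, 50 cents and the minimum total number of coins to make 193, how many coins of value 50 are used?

Greedy: take as many of the largest coin as possible, then repeat with the remainder.
193 = 3×50 + 1×25 + 1×10 + 1×5 + 3×1
Count of 50: 3

3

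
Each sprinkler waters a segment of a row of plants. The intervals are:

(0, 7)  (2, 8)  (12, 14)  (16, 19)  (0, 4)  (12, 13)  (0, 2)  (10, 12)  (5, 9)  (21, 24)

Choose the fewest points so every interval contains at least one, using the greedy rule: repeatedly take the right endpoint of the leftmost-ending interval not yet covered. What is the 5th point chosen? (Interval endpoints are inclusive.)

Process intervals by earliest right end; each time one isn't hit yet, stab at its right endpoint.
By right end: [0,2]  [0,4]  [0,7]  [2,8]  [5,9]  [10,12]  [12,13]  [12,14]  [16,19]  [21,24]
[0,2] uncovered → point at 2; [5,9] uncovered → point at 9; [10,12] uncovered → point at 12; [16,19] uncovered → point at 19; [21,24] uncovered → point at 24.
Points: 2, 9, 12, 19, 24 (5 total).

24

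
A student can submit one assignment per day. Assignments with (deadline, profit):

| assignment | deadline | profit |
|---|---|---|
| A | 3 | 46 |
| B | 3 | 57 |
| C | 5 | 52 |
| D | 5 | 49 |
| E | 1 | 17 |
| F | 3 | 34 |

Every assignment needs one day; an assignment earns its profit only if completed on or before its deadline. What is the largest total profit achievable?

238

Sort by profit descending; place each in the latest free slot ≤ its deadline.
Profit order: B=57 C=52 D=49 A=46 F=34 E=17
Assign: B→slot 3, C→slot 5, D→slot 4, A→slot 2, F→slot 1, E skipped.
Slots: [1:F] [2:A] [3:B] [4:D] [5:C]
Profit = 34 + 46 + 57 + 49 + 52 = 238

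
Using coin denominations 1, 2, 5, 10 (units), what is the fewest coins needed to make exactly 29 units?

29 − 2×10→9 − 1×5→4 − 2×2→0
Total coins = 2 + 1 + 2 = 5

5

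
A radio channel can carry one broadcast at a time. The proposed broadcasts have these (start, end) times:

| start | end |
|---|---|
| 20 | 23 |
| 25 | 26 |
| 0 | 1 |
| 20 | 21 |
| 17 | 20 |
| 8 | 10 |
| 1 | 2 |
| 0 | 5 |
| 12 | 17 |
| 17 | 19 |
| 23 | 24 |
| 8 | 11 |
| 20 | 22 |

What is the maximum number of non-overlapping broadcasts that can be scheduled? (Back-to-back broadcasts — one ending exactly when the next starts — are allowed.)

8

Greedy by earliest finish: after sorting by end time, pick each interval compatible with the last pick.
By end time: (0,1), (1,2), (0,5), (8,10), (8,11), (12,17), (17,19), (17,20), (20,21), (20,22), (20,23), (23,24), (25,26).
Pick (0,1); next start ≥ 1 → (1,2); next start ≥ 2 → (8,10); next start ≥ 10 → (12,17); next start ≥ 17 → (17,19); next start ≥ 19 → (20,21); next start ≥ 21 → (23,24); next start ≥ 24 → (25,26).
Selected 8 broadcasts.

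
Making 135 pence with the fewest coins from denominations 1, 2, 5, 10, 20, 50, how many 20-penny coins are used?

135 = 2×50 + 1×20 + 1×10 + 1×5
Count of 20: 1

1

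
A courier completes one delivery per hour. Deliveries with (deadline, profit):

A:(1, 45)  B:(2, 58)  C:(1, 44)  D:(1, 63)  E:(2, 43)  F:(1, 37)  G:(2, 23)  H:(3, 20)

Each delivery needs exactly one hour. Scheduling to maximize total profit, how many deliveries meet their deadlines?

Take jobs in profit order; each goes to the latest open slot no later than its deadline.
By profit: D(d1,63), B(d2,58), A(d1,45), C(d1,44), E(d2,43), F(d1,37), G(d2,23), H(d3,20)
D→slot 1; B→slot 2; A skipped; C skipped; E skipped; F skipped; G skipped; H→slot 3.
3 of 8 scheduled.

3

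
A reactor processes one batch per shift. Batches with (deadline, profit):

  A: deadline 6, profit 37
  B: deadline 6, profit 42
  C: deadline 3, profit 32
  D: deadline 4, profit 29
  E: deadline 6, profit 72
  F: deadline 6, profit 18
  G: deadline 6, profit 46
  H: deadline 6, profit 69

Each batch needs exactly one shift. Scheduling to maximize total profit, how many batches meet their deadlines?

6

Sort by profit descending; place each in the latest free slot ≤ its deadline.
Profit order: E=72 H=69 G=46 B=42 A=37 C=32 D=29 F=18
Assign: E→slot 6, H→slot 5, G→slot 4, B→slot 3, A→slot 2, C→slot 1, D skipped, F skipped.
Slots: [1:C] [2:A] [3:B] [4:G] [5:H] [6:E]
6 of 8 scheduled.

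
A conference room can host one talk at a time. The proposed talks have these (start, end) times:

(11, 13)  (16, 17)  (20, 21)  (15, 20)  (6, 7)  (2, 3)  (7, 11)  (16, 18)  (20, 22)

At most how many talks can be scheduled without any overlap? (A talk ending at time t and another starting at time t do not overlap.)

Greedy by earliest finish: after sorting by end time, pick each interval compatible with the last pick.
Sorted by end: (2,3)  (6,7)  (7,11)  (11,13)  (16,17)  (16,18)  (15,20)  (20,21)  (20,22)
take (2,3); take (6,7); take (7,11); take (11,13); take (16,17); take (20,21); skip (20,22).
Selected 6 talks.

6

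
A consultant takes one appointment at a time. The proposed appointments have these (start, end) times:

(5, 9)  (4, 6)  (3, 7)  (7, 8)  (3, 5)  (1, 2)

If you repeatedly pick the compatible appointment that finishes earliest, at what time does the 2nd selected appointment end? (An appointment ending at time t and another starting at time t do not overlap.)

Sorted by end: (1,2)  (3,5)  (4,6)  (3,7)  (7,8)  (5,9)
take (1,2); take (3,5); take (7,8).
Selected: (1,2) (3,5) (7,8)

5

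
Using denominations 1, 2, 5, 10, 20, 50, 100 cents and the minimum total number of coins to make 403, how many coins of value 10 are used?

403 = 4×100 + 1×2 + 1×1
Count of 10: 0

0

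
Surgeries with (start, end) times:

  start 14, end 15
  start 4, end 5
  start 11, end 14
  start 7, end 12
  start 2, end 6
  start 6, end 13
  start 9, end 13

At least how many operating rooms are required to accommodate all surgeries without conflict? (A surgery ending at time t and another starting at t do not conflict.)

Count concurrent intervals with a sweep; the peak is the room count.
starts: [2, 4, 6, 7, 9, 11, 14]
ends:   [5, 6, 12, 13, 13, 14, 15]
s2→1 s4→2 e5→1 e6→0 s6→1 s7→2 s9→3 s11→4  — peak 4.

4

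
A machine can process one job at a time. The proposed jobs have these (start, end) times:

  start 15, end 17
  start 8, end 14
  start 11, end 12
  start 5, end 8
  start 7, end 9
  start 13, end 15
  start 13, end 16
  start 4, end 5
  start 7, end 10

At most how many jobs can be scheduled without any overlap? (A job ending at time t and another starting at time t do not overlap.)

By end time: (4,5), (5,8), (7,9), (7,10), (11,12), (8,14), (13,15), (13,16), (15,17).
Pick (4,5); next start ≥ 5 → (5,8); next start ≥ 8 → (11,12); next start ≥ 12 → (13,15); next start ≥ 15 → (15,17).
Selected 5 jobs.

5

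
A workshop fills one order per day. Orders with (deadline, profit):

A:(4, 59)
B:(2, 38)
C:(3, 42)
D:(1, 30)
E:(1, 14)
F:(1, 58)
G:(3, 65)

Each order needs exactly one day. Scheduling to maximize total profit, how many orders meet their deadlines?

Profit order: G=65 A=59 F=58 C=42 B=38 D=30 E=14
Assign: G→slot 3, A→slot 4, F→slot 1, C→slot 2, B skipped, D skipped, E skipped.
Slots: [1:F] [2:C] [3:G] [4:A]
4 of 7 scheduled.

4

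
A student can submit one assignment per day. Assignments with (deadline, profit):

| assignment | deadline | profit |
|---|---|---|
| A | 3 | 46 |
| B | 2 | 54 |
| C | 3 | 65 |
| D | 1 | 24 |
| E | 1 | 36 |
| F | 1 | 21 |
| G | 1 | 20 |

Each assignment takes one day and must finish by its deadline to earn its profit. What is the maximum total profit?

165

Take jobs in profit order; each goes to the latest open slot no later than its deadline.
Profit order: C=65 B=54 A=46 E=36 D=24 F=21 G=20
Assign: C→slot 3, B→slot 2, A→slot 1, E skipped, D skipped, F skipped, G skipped.
Slots: [1:A] [2:B] [3:C]
Profit = 46 + 54 + 65 = 165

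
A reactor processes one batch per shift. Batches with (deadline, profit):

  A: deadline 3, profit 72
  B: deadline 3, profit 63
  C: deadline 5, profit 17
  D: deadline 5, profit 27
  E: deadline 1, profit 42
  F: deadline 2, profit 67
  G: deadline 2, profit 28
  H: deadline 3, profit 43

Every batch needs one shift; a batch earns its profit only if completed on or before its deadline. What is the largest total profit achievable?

246

Take jobs in profit order; each goes to the latest open slot no later than its deadline.
Profit order: A=72 F=67 B=63 H=43 E=42 G=28 D=27 C=17
Assign: A→slot 3, F→slot 2, B→slot 1, H skipped, E skipped, G skipped, D→slot 5, C→slot 4.
Slots: [1:B] [2:F] [3:A] [4:C] [5:D]
Profit = 63 + 67 + 72 + 17 + 27 = 246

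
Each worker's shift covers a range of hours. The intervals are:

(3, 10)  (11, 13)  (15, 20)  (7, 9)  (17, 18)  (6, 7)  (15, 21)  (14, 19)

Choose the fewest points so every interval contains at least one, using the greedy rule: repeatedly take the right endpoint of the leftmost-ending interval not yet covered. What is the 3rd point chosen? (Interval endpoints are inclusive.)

18

Sort by right endpoint; whenever an interval is uncovered, place a point at its right end.
Sorted: [6,7] [7,9] [3,10] [11,13] [17,18] [14,19] [15,20] [15,21]
{[6,7],[7,9],[3,10]} hit by 7; {[11,13]} hit by 13; {[17,18],[14,19],[15,20],[15,21]} hit by 18.
Points: 7, 13, 18 (3 total).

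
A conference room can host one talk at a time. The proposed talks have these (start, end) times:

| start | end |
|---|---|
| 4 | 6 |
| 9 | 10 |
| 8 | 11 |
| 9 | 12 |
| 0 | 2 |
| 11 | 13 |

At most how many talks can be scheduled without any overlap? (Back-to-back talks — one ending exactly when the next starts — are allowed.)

By end time: (0,2), (4,6), (9,10), (8,11), (9,12), (11,13).
Pick (0,2); next start ≥ 2 → (4,6); next start ≥ 6 → (9,10); next start ≥ 10 → (11,13).
Selected 4 talks.

4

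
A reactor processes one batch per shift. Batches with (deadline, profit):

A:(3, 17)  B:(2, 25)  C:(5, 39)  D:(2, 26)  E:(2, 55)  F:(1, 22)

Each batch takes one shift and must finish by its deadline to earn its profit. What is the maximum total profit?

137

Take jobs in profit order; each goes to the latest open slot no later than its deadline.
By profit: E(d2,55), C(d5,39), D(d2,26), B(d2,25), F(d1,22), A(d3,17)
E→slot 2; C→slot 5; D→slot 1; B skipped; F skipped; A→slot 3.
Profit = 26 + 55 + 17 + 39 = 137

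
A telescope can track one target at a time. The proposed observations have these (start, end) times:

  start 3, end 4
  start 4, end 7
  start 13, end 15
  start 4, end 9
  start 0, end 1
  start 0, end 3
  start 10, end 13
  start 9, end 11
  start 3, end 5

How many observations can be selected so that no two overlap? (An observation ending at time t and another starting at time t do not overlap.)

Sorted by end: (0,1)  (0,3)  (3,4)  (3,5)  (4,7)  (4,9)  (9,11)  (10,13)  (13,15)
take (0,1); take (3,4); take (4,7); take (9,11); take (13,15).
Selected 5 observations.

5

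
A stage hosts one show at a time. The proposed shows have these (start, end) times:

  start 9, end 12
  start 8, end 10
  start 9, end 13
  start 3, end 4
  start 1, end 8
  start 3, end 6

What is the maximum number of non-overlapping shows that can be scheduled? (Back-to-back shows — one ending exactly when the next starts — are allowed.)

Greedy by earliest finish: after sorting by end time, pick each interval compatible with the last pick.
By end time: (3,4), (3,6), (1,8), (8,10), (9,12), (9,13).
Pick (3,4); next start ≥ 4 → (8,10).
Selected 2 shows.

2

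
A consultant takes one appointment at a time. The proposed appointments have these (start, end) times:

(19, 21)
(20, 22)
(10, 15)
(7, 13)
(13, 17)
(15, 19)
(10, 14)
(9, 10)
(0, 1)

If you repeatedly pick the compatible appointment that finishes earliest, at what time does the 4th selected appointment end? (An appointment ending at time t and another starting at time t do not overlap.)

19

Sort by end time and greedily take each interval whose start is ≥ the last chosen end.
Sorted by end: (0,1)  (9,10)  (7,13)  (10,14)  (10,15)  (13,17)  (15,19)  (19,21)  (20,22)
take (0,1); take (9,10); skip (7,13); take (10,14); skip (10,15); take (15,19); take (19,21).
Selected: (0,1) (9,10) (10,14) (15,19) (19,21)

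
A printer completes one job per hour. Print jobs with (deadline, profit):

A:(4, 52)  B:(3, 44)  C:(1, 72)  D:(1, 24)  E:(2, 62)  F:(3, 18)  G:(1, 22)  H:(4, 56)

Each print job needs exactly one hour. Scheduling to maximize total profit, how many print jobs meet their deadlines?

Sort by profit descending; place each in the latest free slot ≤ its deadline.
By profit: C(d1,72), E(d2,62), H(d4,56), A(d4,52), B(d3,44), D(d1,24), G(d1,22), F(d3,18)
C→slot 1; E→slot 2; H→slot 4; A→slot 3; B skipped; D skipped; G skipped; F skipped.
4 of 8 scheduled.

4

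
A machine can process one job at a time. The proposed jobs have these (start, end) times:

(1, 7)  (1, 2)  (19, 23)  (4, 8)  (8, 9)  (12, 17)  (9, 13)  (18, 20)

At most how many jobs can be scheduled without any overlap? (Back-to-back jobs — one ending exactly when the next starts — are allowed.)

Order by finish time; keep every interval that doesn't clash with the previous kept one.
Sorted by end: (1,2)  (1,7)  (4,8)  (8,9)  (9,13)  (12,17)  (18,20)  (19,23)
take (1,2); skip (1,7); take (4,8); take (8,9); take (9,13); take (18,20).
Selected 5 jobs.

5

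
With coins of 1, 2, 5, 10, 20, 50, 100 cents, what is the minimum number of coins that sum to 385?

Greedy: take as many of the largest coin as possible, then repeat with the remainder.
385 − 3×100→85 − 1×50→35 − 1×20→15 − 1×10→5 − 1×5→0
Total coins = 3 + 1 + 1 + 1 + 1 = 7

7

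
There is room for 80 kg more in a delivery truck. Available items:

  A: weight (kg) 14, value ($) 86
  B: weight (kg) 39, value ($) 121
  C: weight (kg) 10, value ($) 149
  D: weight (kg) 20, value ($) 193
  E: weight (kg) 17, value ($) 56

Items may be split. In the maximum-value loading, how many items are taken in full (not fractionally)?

Sort by value per unit weight and fill in that order.
Ratios (sorted): C 14.90, D 9.65, A 6.14, E 3.29, B 3.10
take C (10 @ 149); take D (20 @ 193); take A (14 @ 86); take E (17 @ 56); take 19/39 of B → 58.95. Capacity used 80/80.
4 item(s) taken whole; one partial (take 19/39 of B).

4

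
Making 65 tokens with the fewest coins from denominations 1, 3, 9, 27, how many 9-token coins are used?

65 = 2×27 + 1×9 + 2×1
Count of 9: 1

1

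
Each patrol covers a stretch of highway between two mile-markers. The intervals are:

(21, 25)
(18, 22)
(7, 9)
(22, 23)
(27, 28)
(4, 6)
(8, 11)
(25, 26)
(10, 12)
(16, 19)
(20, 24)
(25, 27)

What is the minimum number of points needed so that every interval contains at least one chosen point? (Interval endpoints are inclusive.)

7

Process intervals by earliest right end; each time one isn't hit yet, stab at its right endpoint.
By right end: [4,6]  [7,9]  [8,11]  [10,12]  [16,19]  [18,22]  [22,23]  [20,24]  [21,25]  [25,26]  [25,27]  [27,28]
[4,6] uncovered → point at 6; [7,9] uncovered → point at 9; [10,12] uncovered → point at 12; [16,19] uncovered → point at 19; [22,23] uncovered → point at 23; [25,26] uncovered → point at 26; [27,28] uncovered → point at 28.
Points: 6, 9, 12, 19, 23, 26, 28 (7 total).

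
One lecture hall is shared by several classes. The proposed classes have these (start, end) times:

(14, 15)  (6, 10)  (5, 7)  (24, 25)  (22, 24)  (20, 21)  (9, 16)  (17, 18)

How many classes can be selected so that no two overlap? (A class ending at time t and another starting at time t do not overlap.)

Order by finish time; keep every interval that doesn't clash with the previous kept one.
Sorted by end: (5,7)  (6,10)  (14,15)  (9,16)  (17,18)  (20,21)  (22,24)  (24,25)
take (5,7); take (14,15); take (17,18); take (20,21); take (22,24); take (24,25).
Selected 6 classes.

6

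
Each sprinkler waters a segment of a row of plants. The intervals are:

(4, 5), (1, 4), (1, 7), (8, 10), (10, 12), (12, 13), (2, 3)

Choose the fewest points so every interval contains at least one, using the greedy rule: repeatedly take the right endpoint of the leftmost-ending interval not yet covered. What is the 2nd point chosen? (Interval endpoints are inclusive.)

Process intervals by earliest right end; each time one isn't hit yet, stab at its right endpoint.
By right end: [2,3]  [1,4]  [4,5]  [1,7]  [8,10]  [10,12]  [12,13]
[2,3] uncovered → point at 3; [4,5] uncovered → point at 5; [8,10] uncovered → point at 10; [12,13] uncovered → point at 13.
Points: 3, 5, 10, 13 (4 total).

5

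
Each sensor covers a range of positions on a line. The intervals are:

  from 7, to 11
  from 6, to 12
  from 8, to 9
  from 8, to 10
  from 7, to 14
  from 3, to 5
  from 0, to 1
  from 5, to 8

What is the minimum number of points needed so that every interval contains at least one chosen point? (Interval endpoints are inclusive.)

3

Sorted: [0,1] [3,5] [5,8] [8,9] [8,10] [7,11] [6,12] [7,14]
{[0,1]} hit by 1; {[3,5],[5,8]} hit by 5; {[8,9],[8,10],[7,11],[6,12],[7,14]} hit by 9.
Points: 1, 5, 9 (3 total).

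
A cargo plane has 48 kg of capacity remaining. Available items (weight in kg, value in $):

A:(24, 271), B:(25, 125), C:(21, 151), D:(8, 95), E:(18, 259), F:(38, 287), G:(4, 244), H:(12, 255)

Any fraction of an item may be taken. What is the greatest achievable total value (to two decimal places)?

Order: G (244/4=61.00) > H (255/12=21.25) > E (259/18=14.39) > D (95/8=11.88) > A (271/24=11.29) > F (287/38=7.55) > C (151/21=7.19) > B (125/25=5.00)
Fill: take G (4 @ 244) → take H (12 @ 255) → take E (18 @ 259) → take D (8 @ 95) → take 6/24 of A → 67.75; 48/48 used.
Total value = 920.75

920.75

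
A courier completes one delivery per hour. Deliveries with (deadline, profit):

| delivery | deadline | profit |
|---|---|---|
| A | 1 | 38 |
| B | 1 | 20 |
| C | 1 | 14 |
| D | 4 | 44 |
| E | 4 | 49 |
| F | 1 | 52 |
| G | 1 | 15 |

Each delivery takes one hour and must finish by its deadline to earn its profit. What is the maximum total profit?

Profit order: F=52 E=49 D=44 A=38 B=20 G=15 C=14
Assign: F→slot 1, E→slot 4, D→slot 3, A skipped, B skipped, G skipped, C skipped.
Slots: [1:F] [3:D] [4:E]
Profit = 52 + 44 + 49 = 145

145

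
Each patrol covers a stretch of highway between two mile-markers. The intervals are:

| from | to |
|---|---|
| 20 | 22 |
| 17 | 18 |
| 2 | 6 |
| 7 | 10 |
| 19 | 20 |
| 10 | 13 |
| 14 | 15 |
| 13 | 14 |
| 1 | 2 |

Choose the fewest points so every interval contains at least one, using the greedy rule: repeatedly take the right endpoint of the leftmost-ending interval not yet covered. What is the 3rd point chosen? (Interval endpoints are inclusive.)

Sorted: [1,2] [2,6] [7,10] [10,13] [13,14] [14,15] [17,18] [19,20] [20,22]
{[1,2],[2,6]} hit by 2; {[7,10],[10,13]} hit by 10; {[13,14],[14,15]} hit by 14; {[17,18]} hit by 18; {[19,20],[20,22]} hit by 20.
Points: 2, 10, 14, 18, 20 (5 total).

14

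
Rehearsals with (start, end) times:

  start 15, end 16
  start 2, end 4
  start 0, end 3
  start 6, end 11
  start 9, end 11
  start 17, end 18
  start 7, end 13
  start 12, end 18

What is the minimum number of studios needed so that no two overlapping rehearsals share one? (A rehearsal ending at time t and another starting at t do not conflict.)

3

starts: [0, 2, 6, 7, 9, 12, 15, 17]
ends:   [3, 4, 11, 11, 13, 16, 18, 18]
s0→1 s2→2 e3→1 e4→0 s6→1 s7→2 s9→3  — peak 3.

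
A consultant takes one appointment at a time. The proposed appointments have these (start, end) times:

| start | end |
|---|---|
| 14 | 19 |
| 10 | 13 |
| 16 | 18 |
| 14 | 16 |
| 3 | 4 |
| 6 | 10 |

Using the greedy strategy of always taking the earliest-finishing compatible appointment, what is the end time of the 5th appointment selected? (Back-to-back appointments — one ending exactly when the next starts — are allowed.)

By end time: (3,4), (6,10), (10,13), (14,16), (16,18), (14,19).
Pick (3,4); next start ≥ 4 → (6,10); next start ≥ 10 → (10,13); next start ≥ 13 → (14,16); next start ≥ 16 → (16,18).
Selected: (3,4) (6,10) (10,13) (14,16) (16,18)

18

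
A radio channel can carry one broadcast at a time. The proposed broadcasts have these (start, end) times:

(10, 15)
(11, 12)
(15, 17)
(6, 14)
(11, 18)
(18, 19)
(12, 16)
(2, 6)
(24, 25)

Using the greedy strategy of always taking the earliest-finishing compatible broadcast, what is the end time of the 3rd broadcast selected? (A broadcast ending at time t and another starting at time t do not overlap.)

By end time: (2,6), (11,12), (6,14), (10,15), (12,16), (15,17), (11,18), (18,19), (24,25).
Pick (2,6); next start ≥ 6 → (11,12); next start ≥ 12 → (12,16); next start ≥ 16 → (18,19); next start ≥ 19 → (24,25).
Selected: (2,6) (11,12) (12,16) (18,19) (24,25)

16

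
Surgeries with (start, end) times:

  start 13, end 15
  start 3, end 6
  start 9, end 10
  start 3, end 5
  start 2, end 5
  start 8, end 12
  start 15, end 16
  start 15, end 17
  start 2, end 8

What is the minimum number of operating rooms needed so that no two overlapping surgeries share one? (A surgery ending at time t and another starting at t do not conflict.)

4

Count concurrent intervals with a sweep; the peak is the room count.
Events (time:±→running): 2:+→1 2:+→2 3:+→3 3:+→4 … peak 4.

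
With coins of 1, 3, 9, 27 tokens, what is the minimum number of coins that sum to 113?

Use the largest denomination that fits, subtract, and repeat.
113 = 4×27 + 1×3 + 2×1
Total coins = 4 + 1 + 2 = 7

7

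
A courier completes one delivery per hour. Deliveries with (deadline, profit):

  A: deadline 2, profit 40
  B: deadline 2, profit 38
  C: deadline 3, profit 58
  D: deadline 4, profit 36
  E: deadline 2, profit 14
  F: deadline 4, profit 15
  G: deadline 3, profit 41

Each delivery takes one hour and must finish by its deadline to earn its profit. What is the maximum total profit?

175

Profit order: C=58 G=41 A=40 B=38 D=36 F=15 E=14
Assign: C→slot 3, G→slot 2, A→slot 1, B skipped, D→slot 4, F skipped, E skipped.
Slots: [1:A] [2:G] [3:C] [4:D]
Profit = 40 + 41 + 58 + 36 = 175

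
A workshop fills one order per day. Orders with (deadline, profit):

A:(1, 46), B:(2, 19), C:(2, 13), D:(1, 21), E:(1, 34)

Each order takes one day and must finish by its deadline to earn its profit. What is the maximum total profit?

65

Sort by profit descending; place each in the latest free slot ≤ its deadline.
By profit: A(d1,46), E(d1,34), D(d1,21), B(d2,19), C(d2,13)
A→slot 1; E skipped; D skipped; B→slot 2; C skipped.
Profit = 46 + 19 = 65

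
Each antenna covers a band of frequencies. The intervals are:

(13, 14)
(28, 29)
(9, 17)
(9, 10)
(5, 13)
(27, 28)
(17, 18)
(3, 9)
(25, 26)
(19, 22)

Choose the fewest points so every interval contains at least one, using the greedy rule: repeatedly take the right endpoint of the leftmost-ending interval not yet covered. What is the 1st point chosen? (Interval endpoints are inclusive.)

9

By right end: [3,9]  [9,10]  [5,13]  [13,14]  [9,17]  [17,18]  [19,22]  [25,26]  [27,28]  [28,29]
[3,9] uncovered → point at 9; [13,14] uncovered → point at 14; [17,18] uncovered → point at 18; [19,22] uncovered → point at 22; [25,26] uncovered → point at 26; [27,28] uncovered → point at 28.
Points: 9, 14, 18, 22, 26, 28 (6 total).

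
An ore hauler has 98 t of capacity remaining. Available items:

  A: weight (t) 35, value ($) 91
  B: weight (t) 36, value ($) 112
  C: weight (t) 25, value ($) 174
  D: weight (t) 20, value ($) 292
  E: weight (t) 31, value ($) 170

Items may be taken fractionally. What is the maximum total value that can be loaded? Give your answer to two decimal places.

Order: D (292/20=14.60) > C (174/25=6.96) > E (170/31=5.48) > B (112/36=3.11) > A (91/35=2.60)
Fill: take D (20 @ 292) → take C (25 @ 174) → take E (31 @ 170) → take 22/36 of B → 68.44; 98/98 used.
Total value = 704.44

704.44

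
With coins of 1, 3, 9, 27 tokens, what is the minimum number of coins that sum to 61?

5

Use the largest denomination that fits, subtract, and repeat.
61 = 2×27 + 2×3 + 1×1
Total coins = 2 + 2 + 1 = 5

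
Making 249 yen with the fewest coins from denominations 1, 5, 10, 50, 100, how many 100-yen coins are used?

2

Use the largest denomination that fits, subtract, and repeat.
249 = 2×100 + 4×10 + 1×5 + 4×1
Count of 100: 2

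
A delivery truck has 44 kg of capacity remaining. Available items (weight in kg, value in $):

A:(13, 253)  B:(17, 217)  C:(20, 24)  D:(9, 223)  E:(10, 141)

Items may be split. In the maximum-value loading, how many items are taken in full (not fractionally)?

Sort by value per unit weight and fill in that order.
Ratios (sorted): D 24.78, A 19.46, E 14.10, B 12.76, C 1.20
take D (9 @ 223); take A (13 @ 253); take E (10 @ 141); take 12/17 of B → 153.18. Capacity used 44/44.
3 item(s) taken whole; one partial (take 12/17 of B).

3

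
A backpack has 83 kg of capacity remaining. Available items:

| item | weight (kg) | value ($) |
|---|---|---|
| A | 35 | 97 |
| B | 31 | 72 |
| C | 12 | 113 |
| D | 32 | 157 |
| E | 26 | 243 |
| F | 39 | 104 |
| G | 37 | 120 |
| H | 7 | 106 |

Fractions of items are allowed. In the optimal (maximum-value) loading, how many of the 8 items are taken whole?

Ratios (sorted): H 15.14, C 9.42, E 9.35, D 4.91, G 3.24, A 2.77, F 2.67, B 2.32
take H (7 @ 106); take C (12 @ 113); take E (26 @ 243); take D (32 @ 157); take 6/37 of G → 19.46. Capacity used 83/83.
4 item(s) taken whole; one partial (take 6/37 of G).

4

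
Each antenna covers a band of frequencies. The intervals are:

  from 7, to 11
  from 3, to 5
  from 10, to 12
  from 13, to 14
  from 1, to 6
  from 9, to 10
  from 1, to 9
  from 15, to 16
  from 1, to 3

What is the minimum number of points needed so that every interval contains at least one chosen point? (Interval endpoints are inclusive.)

By right end: [1,3]  [3,5]  [1,6]  [1,9]  [9,10]  [7,11]  [10,12]  [13,14]  [15,16]
[1,3] uncovered → point at 3; [9,10] uncovered → point at 10; [13,14] uncovered → point at 14; [15,16] uncovered → point at 16.
Points: 3, 10, 14, 16 (4 total).

4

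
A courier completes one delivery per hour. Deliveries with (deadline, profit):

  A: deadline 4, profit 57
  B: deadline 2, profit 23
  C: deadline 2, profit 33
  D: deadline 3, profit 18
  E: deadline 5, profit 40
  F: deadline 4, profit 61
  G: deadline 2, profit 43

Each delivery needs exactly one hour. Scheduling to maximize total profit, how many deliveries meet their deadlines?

Sort by profit descending; place each in the latest free slot ≤ its deadline.
Profit order: F=61 A=57 G=43 E=40 C=33 B=23 D=18
Assign: F→slot 4, A→slot 3, G→slot 2, E→slot 5, C→slot 1, B skipped, D skipped.
Slots: [1:C] [2:G] [3:A] [4:F] [5:E]
5 of 7 scheduled.

5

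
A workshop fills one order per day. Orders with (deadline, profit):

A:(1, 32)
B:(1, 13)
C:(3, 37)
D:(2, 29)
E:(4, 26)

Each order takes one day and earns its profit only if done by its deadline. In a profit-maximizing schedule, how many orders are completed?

4

Sort by profit descending; place each in the latest free slot ≤ its deadline.
Profit order: C=37 A=32 D=29 E=26 B=13
Assign: C→slot 3, A→slot 1, D→slot 2, E→slot 4, B skipped.
Slots: [1:A] [2:D] [3:C] [4:E]
4 of 5 scheduled.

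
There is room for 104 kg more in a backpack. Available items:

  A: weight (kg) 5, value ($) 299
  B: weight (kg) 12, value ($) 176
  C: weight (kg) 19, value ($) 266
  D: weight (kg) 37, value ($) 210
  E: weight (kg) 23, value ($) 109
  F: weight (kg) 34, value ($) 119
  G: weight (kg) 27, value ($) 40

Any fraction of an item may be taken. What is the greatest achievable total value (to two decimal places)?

Ratios (sorted): A 59.80, B 14.67, C 14.00, D 5.68, E 4.74, F 3.50, G 1.48
take A (5 @ 299); take B (12 @ 176); take C (19 @ 266); take D (37 @ 210); take E (23 @ 109); take 8/34 of F → 28.00. Capacity used 104/104.
Total value = 1088.00

1088.00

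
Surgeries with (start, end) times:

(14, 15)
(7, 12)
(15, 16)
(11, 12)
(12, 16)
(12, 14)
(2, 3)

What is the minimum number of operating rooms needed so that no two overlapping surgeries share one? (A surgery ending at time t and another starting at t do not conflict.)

2

Count concurrent intervals with a sweep; the peak is the room count.
starts: [2, 7, 11, 12, 12, 14, 15]
ends:   [3, 12, 12, 14, 15, 16, 16]
s2→1 e3→0 s7→1 s11→2  — peak 2.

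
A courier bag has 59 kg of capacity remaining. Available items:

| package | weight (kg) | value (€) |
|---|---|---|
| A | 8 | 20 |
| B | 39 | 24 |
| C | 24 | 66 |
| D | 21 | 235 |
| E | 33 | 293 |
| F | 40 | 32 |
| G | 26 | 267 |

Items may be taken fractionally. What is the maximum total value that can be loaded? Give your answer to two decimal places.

Ratios (sorted): D 11.19, G 10.27, E 8.88, C 2.75, A 2.50, F 0.80, B 0.62
take D (21 @ 235); take G (26 @ 267); take 12/33 of E → 106.55. Capacity used 59/59.
Total value = 608.55

608.55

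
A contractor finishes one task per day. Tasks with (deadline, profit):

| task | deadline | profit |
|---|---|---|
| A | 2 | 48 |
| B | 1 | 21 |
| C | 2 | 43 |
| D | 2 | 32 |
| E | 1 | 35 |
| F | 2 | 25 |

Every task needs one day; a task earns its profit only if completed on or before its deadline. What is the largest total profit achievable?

91

Profit order: A=48 C=43 E=35 D=32 F=25 B=21
Assign: A→slot 2, C→slot 1, E skipped, D skipped, F skipped, B skipped.
Slots: [1:C] [2:A]
Profit = 43 + 48 = 91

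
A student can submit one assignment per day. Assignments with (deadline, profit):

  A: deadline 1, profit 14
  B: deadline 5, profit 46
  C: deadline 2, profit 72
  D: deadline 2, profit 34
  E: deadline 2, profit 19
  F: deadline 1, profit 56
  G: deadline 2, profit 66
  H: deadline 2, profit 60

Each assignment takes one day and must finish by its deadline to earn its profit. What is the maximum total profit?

Profit order: C=72 G=66 H=60 F=56 B=46 D=34 E=19 A=14
Assign: C→slot 2, G→slot 1, H skipped, F skipped, B→slot 5, D skipped, E skipped, A skipped.
Slots: [1:G] [2:C] [5:B]
Profit = 66 + 72 + 46 = 184

184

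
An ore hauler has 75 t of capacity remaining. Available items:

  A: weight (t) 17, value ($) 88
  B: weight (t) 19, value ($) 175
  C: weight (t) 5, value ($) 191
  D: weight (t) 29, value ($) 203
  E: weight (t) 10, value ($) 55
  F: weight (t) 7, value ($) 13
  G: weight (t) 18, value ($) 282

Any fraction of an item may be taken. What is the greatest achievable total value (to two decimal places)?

873.00

Greedy by value/weight ratio, highest first.
Order: C (191/5=38.20) > G (282/18=15.67) > B (175/19=9.21) > D (203/29=7.00) > E (55/10=5.50) > A (88/17=5.18) > F (13/7=1.86)
Fill: take C (5 @ 191) → take G (18 @ 282) → take B (19 @ 175) → take D (29 @ 203) → take 4/10 of E → 22.00; 75/75 used.
Total value = 873.00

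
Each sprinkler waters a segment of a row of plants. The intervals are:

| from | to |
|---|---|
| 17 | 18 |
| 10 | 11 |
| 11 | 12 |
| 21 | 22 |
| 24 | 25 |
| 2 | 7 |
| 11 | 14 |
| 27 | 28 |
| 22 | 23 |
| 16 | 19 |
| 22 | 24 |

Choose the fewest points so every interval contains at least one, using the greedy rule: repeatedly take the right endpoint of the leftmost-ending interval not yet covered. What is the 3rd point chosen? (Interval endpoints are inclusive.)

Sort by right endpoint; whenever an interval is uncovered, place a point at its right end.
By right end: [2,7]  [10,11]  [11,12]  [11,14]  [17,18]  [16,19]  [21,22]  [22,23]  [22,24]  [24,25]  [27,28]
[2,7] uncovered → point at 7; [10,11] uncovered → point at 11; [17,18] uncovered → point at 18; [21,22] uncovered → point at 22; [24,25] uncovered → point at 25; [27,28] uncovered → point at 28.
Points: 7, 11, 18, 22, 25, 28 (6 total).

18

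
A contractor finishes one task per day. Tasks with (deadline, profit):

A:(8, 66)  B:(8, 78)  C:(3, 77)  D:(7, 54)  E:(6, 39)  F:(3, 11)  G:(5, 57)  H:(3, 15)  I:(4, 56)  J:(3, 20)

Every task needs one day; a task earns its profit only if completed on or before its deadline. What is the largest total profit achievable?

447

Take jobs in profit order; each goes to the latest open slot no later than its deadline.
By profit: B(d8,78), C(d3,77), A(d8,66), G(d5,57), I(d4,56), D(d7,54), E(d6,39), J(d3,20), H(d3,15), F(d3,11)
B→slot 8; C→slot 3; A→slot 7; G→slot 5; I→slot 4; D→slot 6; E→slot 2; J→slot 1; H skipped; F skipped.
Profit = 20 + 39 + 77 + 56 + 57 + 54 + 66 + 78 = 447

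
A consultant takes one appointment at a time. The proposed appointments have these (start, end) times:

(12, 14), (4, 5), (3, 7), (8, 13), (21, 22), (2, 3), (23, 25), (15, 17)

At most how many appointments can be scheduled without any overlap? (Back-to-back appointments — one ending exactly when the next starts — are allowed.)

Greedy by earliest finish: after sorting by end time, pick each interval compatible with the last pick.
Sorted by end: (2,3)  (4,5)  (3,7)  (8,13)  (12,14)  (15,17)  (21,22)  (23,25)
take (2,3); take (4,5); take (8,13); take (15,17); take (21,22); take (23,25).
Selected 6 appointments.

6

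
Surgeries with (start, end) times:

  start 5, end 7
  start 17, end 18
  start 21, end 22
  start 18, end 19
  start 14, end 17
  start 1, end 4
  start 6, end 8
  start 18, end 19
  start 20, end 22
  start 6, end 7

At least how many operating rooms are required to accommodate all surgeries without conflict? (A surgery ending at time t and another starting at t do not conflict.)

Count concurrent intervals with a sweep; the peak is the room count.
starts: [1, 5, 6, 6, 14, 17, 18, 18, 20, 21]
ends:   [4, 7, 7, 8, 17, 18, 19, 19, 22, 22]
s1→1 e4→0 s5→1 s6→2 s6→3  — peak 3.

3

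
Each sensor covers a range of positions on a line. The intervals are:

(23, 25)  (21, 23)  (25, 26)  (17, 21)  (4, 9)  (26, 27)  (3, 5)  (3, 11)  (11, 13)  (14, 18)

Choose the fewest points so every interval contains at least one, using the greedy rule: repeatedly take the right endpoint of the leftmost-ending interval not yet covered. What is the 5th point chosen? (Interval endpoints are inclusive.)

Sort by right endpoint; whenever an interval is uncovered, place a point at its right end.
By right end: [3,5]  [4,9]  [3,11]  [11,13]  [14,18]  [17,21]  [21,23]  [23,25]  [25,26]  [26,27]
[3,5] uncovered → point at 5; [11,13] uncovered → point at 13; [14,18] uncovered → point at 18; [21,23] uncovered → point at 23; [25,26] uncovered → point at 26.
Points: 5, 13, 18, 23, 26 (5 total).

26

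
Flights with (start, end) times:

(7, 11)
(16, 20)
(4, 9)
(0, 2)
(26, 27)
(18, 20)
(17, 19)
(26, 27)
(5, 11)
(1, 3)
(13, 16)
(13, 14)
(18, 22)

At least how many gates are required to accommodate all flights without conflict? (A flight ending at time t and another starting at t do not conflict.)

The answer is the maximum number of intervals overlapping at any instant.
Events (time:±→running): 0:+→1 1:+→2 2:-→1 3:-→0 4:+→1 5:+→2 7:+→3 9:-→2 11:-→1 11:-→0 13:+→1 13:+→2 14:-→1 16:-→0 16:+→1 17:+→2 18:+→3 18:+→4 … peak 4.

4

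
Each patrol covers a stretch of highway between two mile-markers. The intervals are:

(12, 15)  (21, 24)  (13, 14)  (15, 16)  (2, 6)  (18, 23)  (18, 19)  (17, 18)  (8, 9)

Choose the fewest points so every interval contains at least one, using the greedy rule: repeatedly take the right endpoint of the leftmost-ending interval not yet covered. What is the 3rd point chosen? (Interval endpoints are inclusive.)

14

Sort by right endpoint; whenever an interval is uncovered, place a point at its right end.
By right end: [2,6]  [8,9]  [13,14]  [12,15]  [15,16]  [17,18]  [18,19]  [18,23]  [21,24]
[2,6] uncovered → point at 6; [8,9] uncovered → point at 9; [13,14] uncovered → point at 14; [15,16] uncovered → point at 16; [17,18] uncovered → point at 18; [21,24] uncovered → point at 24.
Points: 6, 9, 14, 16, 18, 24 (6 total).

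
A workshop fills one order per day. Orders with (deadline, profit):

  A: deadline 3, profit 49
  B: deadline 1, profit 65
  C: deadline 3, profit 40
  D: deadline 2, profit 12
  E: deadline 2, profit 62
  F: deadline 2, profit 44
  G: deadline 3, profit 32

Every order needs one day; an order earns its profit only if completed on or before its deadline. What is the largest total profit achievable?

Take jobs in profit order; each goes to the latest open slot no later than its deadline.
Profit order: B=65 E=62 A=49 F=44 C=40 G=32 D=12
Assign: B→slot 1, E→slot 2, A→slot 3, F skipped, C skipped, G skipped, D skipped.
Slots: [1:B] [2:E] [3:A]
Profit = 65 + 62 + 49 = 176

176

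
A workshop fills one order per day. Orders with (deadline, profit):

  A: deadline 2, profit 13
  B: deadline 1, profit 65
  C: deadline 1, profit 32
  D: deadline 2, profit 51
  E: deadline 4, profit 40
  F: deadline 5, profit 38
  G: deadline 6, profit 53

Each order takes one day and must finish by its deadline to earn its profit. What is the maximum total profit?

247

Sort by profit descending; place each in the latest free slot ≤ its deadline.
By profit: B(d1,65), G(d6,53), D(d2,51), E(d4,40), F(d5,38), C(d1,32), A(d2,13)
B→slot 1; G→slot 6; D→slot 2; E→slot 4; F→slot 5; C skipped; A skipped.
Profit = 65 + 51 + 40 + 38 + 53 = 247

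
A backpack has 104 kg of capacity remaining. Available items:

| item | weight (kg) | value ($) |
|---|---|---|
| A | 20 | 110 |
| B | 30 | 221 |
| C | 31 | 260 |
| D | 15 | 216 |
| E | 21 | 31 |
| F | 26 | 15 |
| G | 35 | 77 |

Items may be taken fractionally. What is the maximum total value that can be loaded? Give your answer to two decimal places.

Sort by value per unit weight and fill in that order.
Ratios (sorted): D 14.40, C 8.39, B 7.37, A 5.50, G 2.20, E 1.48, F 0.58
take D (15 @ 216); take C (31 @ 260); take B (30 @ 221); take A (20 @ 110); take 8/35 of G → 17.60. Capacity used 104/104.
Total value = 824.60

824.60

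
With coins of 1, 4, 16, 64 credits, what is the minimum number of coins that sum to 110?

8

Greedy: take as many of the largest coin as possible, then repeat with the remainder.
110 = 1×64 + 2×16 + 3×4 + 2×1
Total coins = 1 + 2 + 3 + 2 = 8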